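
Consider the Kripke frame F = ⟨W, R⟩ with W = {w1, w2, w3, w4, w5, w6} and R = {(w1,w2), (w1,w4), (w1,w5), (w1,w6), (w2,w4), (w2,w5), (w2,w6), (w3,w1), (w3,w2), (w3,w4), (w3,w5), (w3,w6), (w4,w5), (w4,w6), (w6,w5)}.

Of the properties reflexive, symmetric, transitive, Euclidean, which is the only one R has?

Reflexive: no — w1 is not related to itself.
Symmetric: no — w1 R w2 but not w2 R w1.
Transitive: yes — every two-step R-path is closed by a direct edge.
Euclidean: no — w1 R w4 and w1 R w2, but not w4 R w2.
Only transitive holds.

transitive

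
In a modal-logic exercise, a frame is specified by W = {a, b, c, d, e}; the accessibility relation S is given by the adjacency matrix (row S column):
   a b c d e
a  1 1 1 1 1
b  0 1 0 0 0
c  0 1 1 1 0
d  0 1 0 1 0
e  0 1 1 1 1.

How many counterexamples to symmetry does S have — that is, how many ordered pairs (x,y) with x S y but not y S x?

10

Enumerating: (a,b), (a,c), (a,d), (a,e), (c,b), (c,d), (d,b), (e,b), (e,c), (e,d).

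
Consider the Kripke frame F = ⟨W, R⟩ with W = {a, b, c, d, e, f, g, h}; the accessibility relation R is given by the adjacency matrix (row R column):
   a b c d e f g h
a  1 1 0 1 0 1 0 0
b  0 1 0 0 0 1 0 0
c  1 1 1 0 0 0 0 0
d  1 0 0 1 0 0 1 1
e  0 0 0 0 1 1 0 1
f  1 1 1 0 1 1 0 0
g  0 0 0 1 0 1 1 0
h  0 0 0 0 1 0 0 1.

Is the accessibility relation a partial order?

No

Reflexive: yes — every world is R-related to itself.
Transitive: no — a R d and d R g, but not a R g.
Antisymmetric: no — a R d and d R a with a ≠ d.
So R is not a partial order.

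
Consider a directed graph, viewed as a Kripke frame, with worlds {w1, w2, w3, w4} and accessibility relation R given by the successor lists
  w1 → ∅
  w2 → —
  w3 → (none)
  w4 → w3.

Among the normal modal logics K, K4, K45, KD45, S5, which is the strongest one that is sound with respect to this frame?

K4

Transitive (axiom 4): yes — every two-step R-path is closed by a direct edge.
Euclidean (axiom 5): no — w4 R w3 and w4 R w3, but not w3 R w3.
Serial (axiom D): no — w1 has no R-successor.
Reflexive (axiom T): no — w1 is not related to itself.
So F validates K, K4; K45 would additionally require R to be Euclidean. The strongest is K4.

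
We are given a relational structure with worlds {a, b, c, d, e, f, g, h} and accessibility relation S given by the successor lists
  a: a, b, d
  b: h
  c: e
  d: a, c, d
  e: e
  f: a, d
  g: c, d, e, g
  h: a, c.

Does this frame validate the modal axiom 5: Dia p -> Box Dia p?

No

By correspondence theory, 5 is valid on a frame iff S is Euclidean.
Euclidean: no — a S b and a S d, but not b S d.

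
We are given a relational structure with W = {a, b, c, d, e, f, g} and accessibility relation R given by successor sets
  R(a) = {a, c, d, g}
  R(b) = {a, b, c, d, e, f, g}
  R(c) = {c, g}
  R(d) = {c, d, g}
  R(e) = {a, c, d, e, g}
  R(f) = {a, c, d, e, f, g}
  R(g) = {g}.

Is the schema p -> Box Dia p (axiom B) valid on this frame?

No

Axiom B corresponds to the accessibility relation being symmetric.
Symmetric: no — a R c but not c R a.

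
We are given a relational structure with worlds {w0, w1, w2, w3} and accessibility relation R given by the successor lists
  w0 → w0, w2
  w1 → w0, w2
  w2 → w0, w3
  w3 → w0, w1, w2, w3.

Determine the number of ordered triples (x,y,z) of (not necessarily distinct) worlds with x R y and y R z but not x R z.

Enumerating: (w0,w2,w3), (w1,w2,w3), (w2,w0,w2), (w2,w3,w1), (w2,w3,w2).

5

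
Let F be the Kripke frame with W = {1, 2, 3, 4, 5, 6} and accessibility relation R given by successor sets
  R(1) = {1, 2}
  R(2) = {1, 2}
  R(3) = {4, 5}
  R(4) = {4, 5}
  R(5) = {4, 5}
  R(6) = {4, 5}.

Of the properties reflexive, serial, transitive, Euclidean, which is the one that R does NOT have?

reflexive

Reflexive: no — 3 is not related to itself.
Serial: yes — every world has a successor (e.g. 1 R 1).
Transitive: yes — every two-step R-path is closed by a direct edge.
Euclidean: yes — any two successors of a common world are R-related.
Only reflexive fails.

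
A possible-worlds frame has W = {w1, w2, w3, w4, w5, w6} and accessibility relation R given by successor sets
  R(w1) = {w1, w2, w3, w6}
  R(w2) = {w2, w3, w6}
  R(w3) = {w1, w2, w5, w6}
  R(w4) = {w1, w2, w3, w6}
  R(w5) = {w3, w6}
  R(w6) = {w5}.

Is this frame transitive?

No

Transitive: no — w1 R w3 and w3 R w5, but not w1 R w5.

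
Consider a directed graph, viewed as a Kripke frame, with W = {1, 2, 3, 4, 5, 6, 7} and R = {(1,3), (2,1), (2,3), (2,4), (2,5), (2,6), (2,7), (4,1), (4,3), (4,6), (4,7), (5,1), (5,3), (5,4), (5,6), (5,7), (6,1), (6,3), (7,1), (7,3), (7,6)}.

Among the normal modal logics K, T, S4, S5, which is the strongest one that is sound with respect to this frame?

Reflexive (axiom T): no — 1 is not related to itself.
Transitive (axiom 4): yes — every two-step R-path is closed by a direct edge.
Euclidean (axiom 5): no — 2 R 1 and 2 R 4, but not 1 R 4.
So F validates K; T would additionally require R to be reflexive. The strongest is K.

K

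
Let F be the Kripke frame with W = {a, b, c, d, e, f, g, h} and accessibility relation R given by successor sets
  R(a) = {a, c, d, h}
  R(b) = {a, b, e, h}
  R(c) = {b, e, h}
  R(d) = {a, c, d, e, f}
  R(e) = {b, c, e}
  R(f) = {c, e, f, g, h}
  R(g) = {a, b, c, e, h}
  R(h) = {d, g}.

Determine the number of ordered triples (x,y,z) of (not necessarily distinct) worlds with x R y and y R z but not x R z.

Enumerating: (a,c,b), (a,c,e), (a,d,e), (a,d,f), (a,h,g), (b,a,c), (b,a,d), (b,e,c), (b,h,d), (b,h,g), (c,b,a), (c,e,c), … and 28 more.
Total: 40.

40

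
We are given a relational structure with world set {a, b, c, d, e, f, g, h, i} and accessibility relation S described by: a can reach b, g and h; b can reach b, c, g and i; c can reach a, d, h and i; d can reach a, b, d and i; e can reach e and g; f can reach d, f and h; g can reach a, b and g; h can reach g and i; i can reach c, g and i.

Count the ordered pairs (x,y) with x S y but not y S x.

Enumerating: (a,b), (a,h), (b,c), (b,i), (c,a), (c,d), (c,h), (d,a), (d,b), (d,i), (e,g), (f,d), (f,h), (h,g), (h,i), (i,g).

16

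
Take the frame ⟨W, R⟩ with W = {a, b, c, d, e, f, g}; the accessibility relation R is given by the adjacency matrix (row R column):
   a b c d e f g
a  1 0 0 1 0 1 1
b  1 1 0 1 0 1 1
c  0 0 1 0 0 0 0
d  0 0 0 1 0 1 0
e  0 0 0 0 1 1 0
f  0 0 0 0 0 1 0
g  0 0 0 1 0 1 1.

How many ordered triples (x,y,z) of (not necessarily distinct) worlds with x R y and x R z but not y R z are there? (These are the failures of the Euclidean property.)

21

Enumerating: (a,d,a), (a,d,g), (a,f,a), (a,f,d), (a,f,g), (a,g,a), (b,a,b), (b,d,a), (b,d,b), (b,d,g), (b,f,a), (b,f,b), … and 9 more.
Total: 21.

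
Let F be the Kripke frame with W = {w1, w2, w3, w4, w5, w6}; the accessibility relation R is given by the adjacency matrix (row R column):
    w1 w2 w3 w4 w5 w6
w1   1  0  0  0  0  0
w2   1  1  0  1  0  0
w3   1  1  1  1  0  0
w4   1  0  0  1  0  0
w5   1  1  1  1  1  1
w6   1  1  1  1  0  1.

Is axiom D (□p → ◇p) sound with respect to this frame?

Yes

Axiom D corresponds to the accessibility relation being serial.
Serial: yes — every world has a successor (e.g. w1 R w1).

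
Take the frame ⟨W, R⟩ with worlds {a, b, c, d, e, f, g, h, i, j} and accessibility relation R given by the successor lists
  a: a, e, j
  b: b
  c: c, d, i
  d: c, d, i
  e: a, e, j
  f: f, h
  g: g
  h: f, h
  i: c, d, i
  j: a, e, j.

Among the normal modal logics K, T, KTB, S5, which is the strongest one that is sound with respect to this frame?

Reflexive (axiom T): yes — every world is R-related to itself.
Symmetric (axiom B): yes — every pair in R has its reverse in R.
Euclidean (axiom 5): yes — any two successors of a common world are R-related.
So F validates K, T, KTB, S5. The strongest is S5.

S5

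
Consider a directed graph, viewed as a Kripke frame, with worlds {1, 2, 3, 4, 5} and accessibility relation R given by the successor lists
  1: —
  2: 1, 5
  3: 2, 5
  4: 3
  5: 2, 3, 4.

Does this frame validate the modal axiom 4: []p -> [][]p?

By correspondence theory, 4 is valid on a frame iff R is transitive.
Transitive: no — 2 R 5 and 5 R 3, but not 2 R 3.

No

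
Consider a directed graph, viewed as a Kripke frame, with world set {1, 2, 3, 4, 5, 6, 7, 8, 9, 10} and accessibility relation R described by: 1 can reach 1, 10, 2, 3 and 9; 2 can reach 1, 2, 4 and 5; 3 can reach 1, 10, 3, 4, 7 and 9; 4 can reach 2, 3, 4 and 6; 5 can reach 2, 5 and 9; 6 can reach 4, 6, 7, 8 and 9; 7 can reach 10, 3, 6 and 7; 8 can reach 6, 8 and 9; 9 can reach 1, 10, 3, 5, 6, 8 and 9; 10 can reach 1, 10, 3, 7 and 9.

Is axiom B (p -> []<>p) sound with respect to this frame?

By correspondence theory, B is valid on a frame iff R is symmetric.
Symmetric: yes — every pair in R has its reverse in R.

Yes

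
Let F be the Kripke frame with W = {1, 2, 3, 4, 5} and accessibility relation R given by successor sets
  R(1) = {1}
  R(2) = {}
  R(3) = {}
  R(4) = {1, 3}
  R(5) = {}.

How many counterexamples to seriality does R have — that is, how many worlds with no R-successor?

Enumerating: 2, 3, 5.

3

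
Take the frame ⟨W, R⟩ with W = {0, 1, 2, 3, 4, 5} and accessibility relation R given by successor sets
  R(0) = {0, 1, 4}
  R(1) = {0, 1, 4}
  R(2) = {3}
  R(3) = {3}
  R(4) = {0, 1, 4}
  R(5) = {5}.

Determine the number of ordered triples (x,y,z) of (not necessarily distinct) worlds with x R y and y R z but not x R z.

R is transitive; there are no such tuples.

0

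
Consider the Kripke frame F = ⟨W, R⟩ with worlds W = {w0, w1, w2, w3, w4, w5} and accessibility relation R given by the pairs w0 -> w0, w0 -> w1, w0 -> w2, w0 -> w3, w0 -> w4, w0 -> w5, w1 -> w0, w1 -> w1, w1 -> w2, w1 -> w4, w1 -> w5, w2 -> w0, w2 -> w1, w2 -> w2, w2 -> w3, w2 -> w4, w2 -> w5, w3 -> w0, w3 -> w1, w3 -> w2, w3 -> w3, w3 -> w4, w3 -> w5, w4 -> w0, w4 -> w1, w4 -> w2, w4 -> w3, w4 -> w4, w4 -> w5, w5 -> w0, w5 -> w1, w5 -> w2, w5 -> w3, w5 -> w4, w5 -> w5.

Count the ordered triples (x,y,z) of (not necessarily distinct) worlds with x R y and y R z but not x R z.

4

Enumerating: (w1,w0,w3), (w1,w2,w3), (w1,w4,w3), (w1,w5,w3).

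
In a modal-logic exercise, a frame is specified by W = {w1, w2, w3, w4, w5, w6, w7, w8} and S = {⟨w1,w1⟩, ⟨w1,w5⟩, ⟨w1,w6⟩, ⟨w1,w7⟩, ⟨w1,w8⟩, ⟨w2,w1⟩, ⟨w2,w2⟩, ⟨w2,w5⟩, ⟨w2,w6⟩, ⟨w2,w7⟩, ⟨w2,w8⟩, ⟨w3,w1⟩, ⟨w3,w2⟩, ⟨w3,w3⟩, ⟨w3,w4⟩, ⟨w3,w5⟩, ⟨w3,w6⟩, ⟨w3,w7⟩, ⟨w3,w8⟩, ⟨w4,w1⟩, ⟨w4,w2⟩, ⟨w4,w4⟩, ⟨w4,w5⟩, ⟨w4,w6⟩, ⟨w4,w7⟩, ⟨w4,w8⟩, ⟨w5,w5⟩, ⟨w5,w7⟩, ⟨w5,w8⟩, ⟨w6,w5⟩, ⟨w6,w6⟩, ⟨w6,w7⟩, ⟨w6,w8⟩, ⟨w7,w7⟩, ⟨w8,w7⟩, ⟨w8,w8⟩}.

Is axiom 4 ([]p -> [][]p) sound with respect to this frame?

Yes

Axiom 4 corresponds to the accessibility relation being transitive.
Transitive: yes — every two-step S-path is closed by a direct edge.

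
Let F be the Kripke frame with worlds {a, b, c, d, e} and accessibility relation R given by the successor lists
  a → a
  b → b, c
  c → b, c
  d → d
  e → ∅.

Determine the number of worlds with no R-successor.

Enumerating: e.

1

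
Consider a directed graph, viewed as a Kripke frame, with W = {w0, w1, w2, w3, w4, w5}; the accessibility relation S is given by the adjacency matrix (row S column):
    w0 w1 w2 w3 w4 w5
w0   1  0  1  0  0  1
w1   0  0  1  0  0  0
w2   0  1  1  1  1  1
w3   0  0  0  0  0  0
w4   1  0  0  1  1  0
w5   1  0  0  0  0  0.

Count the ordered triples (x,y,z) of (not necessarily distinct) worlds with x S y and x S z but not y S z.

25

Enumerating: (w0,w2,w0), (w0,w5,w2), (w0,w5,w5), (w2,w1,w1), (w2,w1,w3), (w2,w1,w4), (w2,w1,w5), (w2,w3,w1), (w2,w3,w2), (w2,w3,w3), (w2,w3,w4), (w2,w3,w5), … and 13 more.
Total: 25.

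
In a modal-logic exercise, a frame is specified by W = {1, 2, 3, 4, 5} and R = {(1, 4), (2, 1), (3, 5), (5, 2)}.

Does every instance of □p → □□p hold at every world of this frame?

Axiom 4 corresponds to the accessibility relation being transitive.
Transitive: no — 2 R 1 and 1 R 4, but not 2 R 4.

No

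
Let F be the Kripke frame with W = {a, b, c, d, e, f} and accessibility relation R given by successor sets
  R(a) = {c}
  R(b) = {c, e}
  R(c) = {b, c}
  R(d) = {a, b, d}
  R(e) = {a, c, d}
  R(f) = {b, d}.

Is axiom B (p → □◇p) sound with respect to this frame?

Axiom B corresponds to the accessibility relation being symmetric.
Symmetric: no — a R c but not c R a.

No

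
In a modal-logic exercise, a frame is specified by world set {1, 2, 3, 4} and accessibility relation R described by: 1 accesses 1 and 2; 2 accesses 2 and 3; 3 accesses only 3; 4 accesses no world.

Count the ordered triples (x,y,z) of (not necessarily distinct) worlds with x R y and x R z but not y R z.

Enumerating: (1,2,1), (2,3,2).

2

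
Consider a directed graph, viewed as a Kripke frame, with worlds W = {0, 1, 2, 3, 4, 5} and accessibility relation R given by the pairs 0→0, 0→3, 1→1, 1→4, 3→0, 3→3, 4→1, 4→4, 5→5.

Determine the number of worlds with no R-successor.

1

Enumerating: 2.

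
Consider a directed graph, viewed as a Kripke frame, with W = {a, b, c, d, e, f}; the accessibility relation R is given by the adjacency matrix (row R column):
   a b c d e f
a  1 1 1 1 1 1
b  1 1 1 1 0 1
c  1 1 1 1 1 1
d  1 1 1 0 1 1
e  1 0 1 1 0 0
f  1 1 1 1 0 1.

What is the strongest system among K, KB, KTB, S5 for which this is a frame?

Symmetric (axiom B): yes — every pair in R has its reverse in R.
Reflexive (axiom T): no — d is not related to itself.
Euclidean (axiom 5): no — a R b and a R e, but not b R e.
So F validates K, KB; KTB would additionally require R to be reflexive. The strongest is KB.

KB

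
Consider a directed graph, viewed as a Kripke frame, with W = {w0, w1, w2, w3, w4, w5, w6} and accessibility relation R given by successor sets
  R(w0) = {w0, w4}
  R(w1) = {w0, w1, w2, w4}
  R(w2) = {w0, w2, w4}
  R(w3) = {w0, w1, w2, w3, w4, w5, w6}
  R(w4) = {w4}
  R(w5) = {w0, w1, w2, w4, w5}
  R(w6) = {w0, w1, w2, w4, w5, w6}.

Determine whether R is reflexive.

Reflexive: yes — every world is R-related to itself.

Yes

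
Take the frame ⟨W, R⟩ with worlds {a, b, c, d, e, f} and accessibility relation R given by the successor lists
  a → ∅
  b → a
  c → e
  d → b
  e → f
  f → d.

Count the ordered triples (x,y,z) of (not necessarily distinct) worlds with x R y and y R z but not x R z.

4

Enumerating: (c,e,f), (d,b,a), (e,f,d), (f,d,b).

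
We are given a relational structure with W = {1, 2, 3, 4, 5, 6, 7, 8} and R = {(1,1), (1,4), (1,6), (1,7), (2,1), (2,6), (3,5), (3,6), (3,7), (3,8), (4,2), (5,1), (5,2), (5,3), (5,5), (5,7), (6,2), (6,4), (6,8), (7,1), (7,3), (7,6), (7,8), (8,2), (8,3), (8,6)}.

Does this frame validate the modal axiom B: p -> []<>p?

No

The schema B characterises exactly the symmetric frames.
Symmetric: no — 1 R 4 but not 4 R 1.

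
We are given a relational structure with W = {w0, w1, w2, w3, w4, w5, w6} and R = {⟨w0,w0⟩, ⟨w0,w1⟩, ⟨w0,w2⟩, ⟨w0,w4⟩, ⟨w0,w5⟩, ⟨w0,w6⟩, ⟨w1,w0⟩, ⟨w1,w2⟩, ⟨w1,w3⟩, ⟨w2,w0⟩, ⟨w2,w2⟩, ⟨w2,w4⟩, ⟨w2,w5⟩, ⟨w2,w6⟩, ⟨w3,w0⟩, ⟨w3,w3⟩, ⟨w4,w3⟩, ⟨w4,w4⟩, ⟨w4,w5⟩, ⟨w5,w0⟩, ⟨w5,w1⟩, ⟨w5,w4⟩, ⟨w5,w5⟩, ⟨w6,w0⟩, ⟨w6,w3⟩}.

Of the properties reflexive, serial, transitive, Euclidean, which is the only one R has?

Reflexive: no — w1 is not related to itself.
Serial: yes — every world has a successor (e.g. w0 R w0).
Transitive: no — w0 R w1 and w1 R w3, but not w0 R w3.
Euclidean: no — w0 R w1 and w0 R w4, but not w1 R w4.
Only serial holds.

serial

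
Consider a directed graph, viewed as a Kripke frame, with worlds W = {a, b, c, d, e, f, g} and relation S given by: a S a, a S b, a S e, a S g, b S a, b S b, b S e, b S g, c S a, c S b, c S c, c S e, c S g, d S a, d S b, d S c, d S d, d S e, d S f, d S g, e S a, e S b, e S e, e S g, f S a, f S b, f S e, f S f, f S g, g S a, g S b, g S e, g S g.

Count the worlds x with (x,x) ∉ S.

0

S is reflexive; there are no such worlds.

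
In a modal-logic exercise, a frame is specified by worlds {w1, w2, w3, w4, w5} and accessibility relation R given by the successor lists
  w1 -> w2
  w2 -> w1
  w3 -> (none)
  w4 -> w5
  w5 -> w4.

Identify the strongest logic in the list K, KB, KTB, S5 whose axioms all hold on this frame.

KB

Symmetric (axiom B): yes — every pair in R has its reverse in R.
Reflexive (axiom T): no — w1 is not related to itself.
Euclidean (axiom 5): no — w1 R w2 and w1 R w2, but not w2 R w2.
So F validates K, KB; KTB would additionally require R to be reflexive. The strongest is KB.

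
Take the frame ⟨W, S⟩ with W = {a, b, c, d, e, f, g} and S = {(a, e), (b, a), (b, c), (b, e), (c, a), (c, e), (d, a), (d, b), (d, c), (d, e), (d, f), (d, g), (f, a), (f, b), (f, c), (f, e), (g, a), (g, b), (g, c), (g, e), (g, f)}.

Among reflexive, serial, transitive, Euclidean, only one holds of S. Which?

transitive

Reflexive: no — a is not related to itself.
Serial: no — e has no S-successor.
Transitive: yes — every two-step S-path is closed by a direct edge.
Euclidean: no — b S a and b S c, but not a S c.
Only transitive holds.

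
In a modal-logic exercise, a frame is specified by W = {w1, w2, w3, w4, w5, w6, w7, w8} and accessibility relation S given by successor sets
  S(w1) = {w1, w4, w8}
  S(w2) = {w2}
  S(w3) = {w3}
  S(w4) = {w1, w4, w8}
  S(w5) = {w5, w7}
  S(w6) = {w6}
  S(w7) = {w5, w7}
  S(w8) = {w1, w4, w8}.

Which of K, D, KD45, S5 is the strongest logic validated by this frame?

Serial (axiom D): yes — every world has a successor (e.g. w1 S w1).
Euclidean (axiom 5): yes — any two successors of a common world are S-related.
Transitive (axiom 4): yes — every two-step S-path is closed by a direct edge.
Reflexive (axiom T): yes — every world is S-related to itself.
So F validates K, D, KD45, S5. The strongest is S5.

S5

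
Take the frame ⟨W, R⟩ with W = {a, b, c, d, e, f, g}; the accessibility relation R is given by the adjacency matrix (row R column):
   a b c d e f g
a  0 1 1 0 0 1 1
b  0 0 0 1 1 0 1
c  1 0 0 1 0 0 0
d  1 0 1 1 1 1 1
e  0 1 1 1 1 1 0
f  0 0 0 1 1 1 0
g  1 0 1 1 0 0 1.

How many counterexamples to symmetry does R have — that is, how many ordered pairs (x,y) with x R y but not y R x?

Enumerating: (a,b), (a,f), (b,d), (b,g), (d,a), (e,c), (g,c).

7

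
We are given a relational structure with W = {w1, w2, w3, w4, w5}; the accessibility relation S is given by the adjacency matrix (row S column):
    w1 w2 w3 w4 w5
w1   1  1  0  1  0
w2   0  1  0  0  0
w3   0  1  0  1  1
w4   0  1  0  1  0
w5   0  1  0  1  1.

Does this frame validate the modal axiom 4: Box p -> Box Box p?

Yes

By correspondence theory, 4 is valid on a frame iff S is transitive.
Transitive: yes — every two-step S-path is closed by a direct edge.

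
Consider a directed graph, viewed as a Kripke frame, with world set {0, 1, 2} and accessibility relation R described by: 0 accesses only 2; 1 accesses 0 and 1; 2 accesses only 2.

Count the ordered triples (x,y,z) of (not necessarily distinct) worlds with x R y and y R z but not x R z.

1

Enumerating: (1,0,2).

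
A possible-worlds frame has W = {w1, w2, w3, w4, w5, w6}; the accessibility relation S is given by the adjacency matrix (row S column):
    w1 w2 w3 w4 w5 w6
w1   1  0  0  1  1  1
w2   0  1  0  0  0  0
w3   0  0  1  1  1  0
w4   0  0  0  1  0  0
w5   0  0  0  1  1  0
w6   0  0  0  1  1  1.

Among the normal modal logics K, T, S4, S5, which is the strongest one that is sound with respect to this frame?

Reflexive (axiom T): yes — every world is S-related to itself.
Transitive (axiom 4): yes — every two-step S-path is closed by a direct edge.
Euclidean (axiom 5): no — w1 S w4 and w1 S w5, but not w4 S w5.
So F validates K, T, S4; S5 would additionally require S to be Euclidean. The strongest is S4.

S4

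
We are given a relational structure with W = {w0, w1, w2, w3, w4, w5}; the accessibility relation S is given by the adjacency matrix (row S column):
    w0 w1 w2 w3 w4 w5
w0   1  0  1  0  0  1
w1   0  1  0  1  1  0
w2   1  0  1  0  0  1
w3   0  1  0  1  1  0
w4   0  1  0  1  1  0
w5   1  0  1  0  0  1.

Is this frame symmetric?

Yes

Symmetric: yes — every pair in S has its reverse in S.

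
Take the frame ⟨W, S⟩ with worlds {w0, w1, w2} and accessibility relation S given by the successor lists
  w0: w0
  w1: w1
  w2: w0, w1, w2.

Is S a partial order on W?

Yes

Reflexive: yes — every world is S-related to itself.
Transitive: yes — every two-step S-path is closed by a direct edge.
Antisymmetric: yes — no distinct pair is related both ways.
So S is a partial order.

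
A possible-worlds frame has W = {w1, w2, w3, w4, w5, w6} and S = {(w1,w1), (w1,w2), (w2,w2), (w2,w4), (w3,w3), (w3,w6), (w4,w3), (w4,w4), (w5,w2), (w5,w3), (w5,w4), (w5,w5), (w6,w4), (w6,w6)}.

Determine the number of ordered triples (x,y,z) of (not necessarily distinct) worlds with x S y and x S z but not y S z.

Enumerating: (w1,w2,w1), (w2,w4,w2), (w3,w6,w3), (w4,w3,w4), (w5,w2,w3), (w5,w2,w5), (w5,w3,w2), (w5,w3,w4), (w5,w3,w5), (w5,w4,w2), (w5,w4,w5), (w6,w4,w6).

12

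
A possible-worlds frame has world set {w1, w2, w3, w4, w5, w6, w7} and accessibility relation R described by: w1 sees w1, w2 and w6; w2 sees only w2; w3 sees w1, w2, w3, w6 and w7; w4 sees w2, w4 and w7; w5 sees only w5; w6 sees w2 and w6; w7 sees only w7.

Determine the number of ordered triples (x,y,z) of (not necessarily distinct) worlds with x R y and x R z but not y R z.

Enumerating: (w1,w2,w1), (w1,w2,w6), (w1,w6,w1), (w3,w1,w3), (w3,w1,w7), (w3,w2,w1), (w3,w2,w3), (w3,w2,w6), (w3,w2,w7), (w3,w6,w1), (w3,w6,w3), (w3,w6,w7), … and 9 more.
Total: 21.

21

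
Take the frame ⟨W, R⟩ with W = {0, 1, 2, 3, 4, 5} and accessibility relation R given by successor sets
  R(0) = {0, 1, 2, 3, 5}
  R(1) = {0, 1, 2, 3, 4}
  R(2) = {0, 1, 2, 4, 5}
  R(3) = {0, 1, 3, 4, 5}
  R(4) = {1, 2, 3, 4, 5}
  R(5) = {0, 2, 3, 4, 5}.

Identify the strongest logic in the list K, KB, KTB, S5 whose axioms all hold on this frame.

KTB

Symmetric (axiom B): yes — every pair in R has its reverse in R.
Reflexive (axiom T): yes — every world is R-related to itself.
Euclidean (axiom 5): no — 0 R 1 and 0 R 5, but not 1 R 5.
So F validates K, KB, KTB; S5 would additionally require R to be Euclidean. The strongest is KTB.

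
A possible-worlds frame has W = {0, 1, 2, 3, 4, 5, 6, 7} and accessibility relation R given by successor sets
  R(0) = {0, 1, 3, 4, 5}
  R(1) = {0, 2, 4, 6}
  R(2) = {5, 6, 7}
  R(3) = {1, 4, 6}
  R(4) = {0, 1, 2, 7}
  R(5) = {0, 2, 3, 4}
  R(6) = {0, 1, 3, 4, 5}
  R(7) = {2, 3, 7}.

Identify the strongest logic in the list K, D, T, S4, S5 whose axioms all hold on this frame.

D

Serial (axiom D): yes — every world has a successor (e.g. 0 R 0).
Reflexive (axiom T): no — 1 is not related to itself.
Transitive (axiom 4): no — 0 R 1 and 1 R 2, but not 0 R 2.
Euclidean (axiom 5): no — 0 R 1 and 0 R 3, but not 1 R 3.
So F validates K, D; T would additionally require R to be reflexive. The strongest is D.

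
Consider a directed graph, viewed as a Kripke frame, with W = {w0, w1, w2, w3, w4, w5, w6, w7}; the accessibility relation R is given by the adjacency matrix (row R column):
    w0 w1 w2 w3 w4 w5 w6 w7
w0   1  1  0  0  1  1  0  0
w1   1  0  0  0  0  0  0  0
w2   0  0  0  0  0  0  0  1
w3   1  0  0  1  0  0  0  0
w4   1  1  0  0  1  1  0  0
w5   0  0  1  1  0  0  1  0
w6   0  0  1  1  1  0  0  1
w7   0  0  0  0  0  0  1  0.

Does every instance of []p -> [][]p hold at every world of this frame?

No

Axiom 4 corresponds to the accessibility relation being transitive.
Transitive: no — w0 R w5 and w5 R w2, but not w0 R w2.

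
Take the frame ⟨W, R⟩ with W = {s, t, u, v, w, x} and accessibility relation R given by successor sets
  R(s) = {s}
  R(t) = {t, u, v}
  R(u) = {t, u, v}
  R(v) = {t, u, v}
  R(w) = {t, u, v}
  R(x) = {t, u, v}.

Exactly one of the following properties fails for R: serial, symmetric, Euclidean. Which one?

symmetric

Serial: yes — every world has a successor (e.g. s R s).
Symmetric: no — w R t but not t R w.
Euclidean: yes — any two successors of a common world are R-related.
Only symmetric fails.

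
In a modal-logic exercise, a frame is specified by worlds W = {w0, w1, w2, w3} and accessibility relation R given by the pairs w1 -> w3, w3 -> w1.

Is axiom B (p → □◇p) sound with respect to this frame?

The schema B characterises exactly the symmetric frames.
Symmetric: yes — every pair in R has its reverse in R.

Yes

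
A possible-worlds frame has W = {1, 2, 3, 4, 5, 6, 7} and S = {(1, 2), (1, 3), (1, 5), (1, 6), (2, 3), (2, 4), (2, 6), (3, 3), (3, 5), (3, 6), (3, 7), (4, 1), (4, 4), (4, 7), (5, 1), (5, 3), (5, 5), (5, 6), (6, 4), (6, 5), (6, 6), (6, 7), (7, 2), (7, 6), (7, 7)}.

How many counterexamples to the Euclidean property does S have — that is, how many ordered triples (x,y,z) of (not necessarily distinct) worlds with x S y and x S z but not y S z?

Enumerating: (1,2,2), (1,2,5), (1,3,2), (1,5,2), (1,6,2), (1,6,3), (2,3,4), (2,4,3), (2,4,6), (2,6,3), (3,5,7), (3,6,3), … and 20 more.
Total: 32.

32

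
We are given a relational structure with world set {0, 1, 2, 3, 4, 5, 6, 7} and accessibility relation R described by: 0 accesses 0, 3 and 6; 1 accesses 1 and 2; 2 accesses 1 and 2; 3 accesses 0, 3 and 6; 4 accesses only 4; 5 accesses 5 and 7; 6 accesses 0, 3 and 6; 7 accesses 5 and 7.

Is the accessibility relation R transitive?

Transitive: yes — every two-step R-path is closed by a direct edge.

Yes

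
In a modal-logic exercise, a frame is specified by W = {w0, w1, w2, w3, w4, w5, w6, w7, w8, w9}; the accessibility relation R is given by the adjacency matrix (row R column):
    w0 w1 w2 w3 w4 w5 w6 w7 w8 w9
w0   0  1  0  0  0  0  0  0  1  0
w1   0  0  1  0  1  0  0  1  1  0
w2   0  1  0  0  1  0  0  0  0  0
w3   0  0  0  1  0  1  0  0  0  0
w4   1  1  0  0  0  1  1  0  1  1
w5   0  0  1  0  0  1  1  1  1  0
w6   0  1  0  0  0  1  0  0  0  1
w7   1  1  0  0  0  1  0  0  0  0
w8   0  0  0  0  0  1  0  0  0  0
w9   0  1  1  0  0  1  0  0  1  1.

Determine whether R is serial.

Serial: yes — every world has a successor (e.g. w0 R w1).

Yes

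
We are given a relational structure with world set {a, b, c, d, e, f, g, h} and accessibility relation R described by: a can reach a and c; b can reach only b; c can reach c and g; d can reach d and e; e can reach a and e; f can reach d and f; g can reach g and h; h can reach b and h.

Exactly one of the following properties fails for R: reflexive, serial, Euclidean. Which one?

Reflexive: yes — every world is R-related to itself.
Serial: yes — every world has a successor (e.g. a R a).
Euclidean: no — a R c and a R a, but not c R a.
Only Euclidean fails.

Euclidean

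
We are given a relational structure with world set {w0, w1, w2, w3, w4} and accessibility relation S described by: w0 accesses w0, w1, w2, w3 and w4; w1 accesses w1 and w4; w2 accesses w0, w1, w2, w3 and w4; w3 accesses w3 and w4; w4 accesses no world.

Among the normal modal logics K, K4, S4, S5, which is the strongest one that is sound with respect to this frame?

Transitive (axiom 4): yes — every two-step S-path is closed by a direct edge.
Reflexive (axiom T): no — w4 is not related to itself.
Euclidean (axiom 5): no — w0 S w1 and w0 S w2, but not w1 S w2.
So F validates K, K4; S4 would additionally require S to be reflexive. The strongest is K4.

K4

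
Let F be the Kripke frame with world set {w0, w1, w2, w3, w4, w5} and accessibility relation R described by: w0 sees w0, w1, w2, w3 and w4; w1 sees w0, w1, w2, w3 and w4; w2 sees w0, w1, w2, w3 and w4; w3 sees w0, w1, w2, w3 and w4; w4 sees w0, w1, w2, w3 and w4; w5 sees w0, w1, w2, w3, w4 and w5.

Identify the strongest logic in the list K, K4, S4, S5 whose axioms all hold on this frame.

S4

Transitive (axiom 4): yes — every two-step R-path is closed by a direct edge.
Reflexive (axiom T): yes — every world is R-related to itself.
Euclidean (axiom 5): no — w5 R w0 and w5 R w5, but not w0 R w5.
So F validates K, K4, S4; S5 would additionally require R to be Euclidean. The strongest is S4.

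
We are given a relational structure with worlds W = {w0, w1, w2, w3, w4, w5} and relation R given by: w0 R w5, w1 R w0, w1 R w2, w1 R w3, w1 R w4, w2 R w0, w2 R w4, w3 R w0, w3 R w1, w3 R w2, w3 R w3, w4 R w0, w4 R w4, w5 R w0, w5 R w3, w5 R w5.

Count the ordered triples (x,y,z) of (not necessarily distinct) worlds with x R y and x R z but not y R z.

Enumerating: (w1,w0,w0), (w1,w0,w2), (w1,w0,w3), (w1,w0,w4), (w1,w2,w2), (w1,w2,w3), (w1,w3,w4), (w1,w4,w2), (w1,w4,w3), (w2,w0,w0), (w2,w0,w4), (w3,w0,w0), … and 12 more.
Total: 24.

24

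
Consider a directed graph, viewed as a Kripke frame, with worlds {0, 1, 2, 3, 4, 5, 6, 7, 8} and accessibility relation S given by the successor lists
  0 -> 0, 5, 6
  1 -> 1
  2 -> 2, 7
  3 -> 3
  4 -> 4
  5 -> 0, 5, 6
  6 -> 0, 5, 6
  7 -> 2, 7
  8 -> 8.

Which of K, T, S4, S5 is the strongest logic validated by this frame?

S5

Reflexive (axiom T): yes — every world is S-related to itself.
Transitive (axiom 4): yes — every two-step S-path is closed by a direct edge.
Euclidean (axiom 5): yes — any two successors of a common world are S-related.
So F validates K, T, S4, S5. The strongest is S5.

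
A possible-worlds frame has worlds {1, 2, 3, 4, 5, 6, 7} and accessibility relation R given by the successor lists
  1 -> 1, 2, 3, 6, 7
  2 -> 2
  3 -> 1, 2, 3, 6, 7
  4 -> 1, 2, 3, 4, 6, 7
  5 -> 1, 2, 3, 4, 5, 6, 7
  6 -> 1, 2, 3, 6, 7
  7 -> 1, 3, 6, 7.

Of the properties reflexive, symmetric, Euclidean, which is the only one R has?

Reflexive: yes — every world is R-related to itself.
Symmetric: no — 1 R 2 but not 2 R 1.
Euclidean: no — 1 R 2 and 1 R 3, but not 2 R 3.
Only reflexive holds.

reflexive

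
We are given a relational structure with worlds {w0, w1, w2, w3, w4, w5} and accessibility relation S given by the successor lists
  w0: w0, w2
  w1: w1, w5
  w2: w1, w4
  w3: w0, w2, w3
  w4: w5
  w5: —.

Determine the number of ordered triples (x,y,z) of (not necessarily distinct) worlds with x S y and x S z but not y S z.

12

Enumerating: (w0,w2,w0), (w0,w2,w2), (w1,w5,w1), (w1,w5,w5), (w2,w1,w4), (w2,w4,w1), (w2,w4,w4), (w3,w0,w3), (w3,w2,w0), (w3,w2,w2), (w3,w2,w3), (w4,w5,w5).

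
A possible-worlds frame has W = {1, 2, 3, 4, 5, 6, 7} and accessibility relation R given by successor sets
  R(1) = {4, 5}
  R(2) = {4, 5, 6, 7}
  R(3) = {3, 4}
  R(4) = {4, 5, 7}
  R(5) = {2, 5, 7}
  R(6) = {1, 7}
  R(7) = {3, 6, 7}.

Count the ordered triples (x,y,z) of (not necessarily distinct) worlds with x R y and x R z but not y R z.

23

Enumerating: (1,5,4), (2,4,6), (2,5,4), (2,5,6), (2,6,4), (2,6,5), (2,6,6), (2,7,4), (2,7,5), (3,4,3), (4,5,4), (4,7,4), … and 11 more.
Total: 23.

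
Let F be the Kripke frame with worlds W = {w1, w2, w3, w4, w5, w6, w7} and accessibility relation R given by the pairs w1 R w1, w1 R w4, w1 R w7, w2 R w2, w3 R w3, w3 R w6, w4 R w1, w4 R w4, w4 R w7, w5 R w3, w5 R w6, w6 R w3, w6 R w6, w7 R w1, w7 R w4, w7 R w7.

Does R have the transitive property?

Transitive: yes — every two-step R-path is closed by a direct edge.

Yes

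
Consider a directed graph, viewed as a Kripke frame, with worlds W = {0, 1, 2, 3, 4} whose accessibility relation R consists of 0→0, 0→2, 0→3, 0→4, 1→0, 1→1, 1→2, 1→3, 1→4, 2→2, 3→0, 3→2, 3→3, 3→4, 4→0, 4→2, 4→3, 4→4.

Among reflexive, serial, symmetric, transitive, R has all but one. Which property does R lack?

symmetric

Reflexive: yes — every world is R-related to itself.
Serial: yes — every world has a successor (e.g. 0 R 0).
Symmetric: no — 0 R 2 but not 2 R 0.
Transitive: yes — every two-step R-path is closed by a direct edge.
Only symmetric fails.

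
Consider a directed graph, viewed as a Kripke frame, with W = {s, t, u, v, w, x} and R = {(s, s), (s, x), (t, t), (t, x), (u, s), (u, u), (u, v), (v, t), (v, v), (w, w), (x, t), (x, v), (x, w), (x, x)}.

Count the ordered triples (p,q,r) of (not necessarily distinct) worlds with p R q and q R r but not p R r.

8

Enumerating: (s,x,t), (s,x,v), (s,x,w), (t,x,v), (t,x,w), (u,s,x), (u,v,t), (v,t,x).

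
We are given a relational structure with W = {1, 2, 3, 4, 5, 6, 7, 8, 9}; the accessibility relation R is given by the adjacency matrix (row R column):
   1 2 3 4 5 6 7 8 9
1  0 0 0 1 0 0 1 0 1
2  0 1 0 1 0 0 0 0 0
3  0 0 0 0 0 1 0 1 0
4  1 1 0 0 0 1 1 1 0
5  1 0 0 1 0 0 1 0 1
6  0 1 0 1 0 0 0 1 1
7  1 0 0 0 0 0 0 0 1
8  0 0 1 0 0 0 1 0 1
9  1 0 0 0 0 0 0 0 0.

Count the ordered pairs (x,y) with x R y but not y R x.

Enumerating: (3,6), (4,7), (4,8), (5,1), (5,4), (5,7), (5,9), (6,2), (6,8), (6,9), (7,9), (8,7), (8,9).

13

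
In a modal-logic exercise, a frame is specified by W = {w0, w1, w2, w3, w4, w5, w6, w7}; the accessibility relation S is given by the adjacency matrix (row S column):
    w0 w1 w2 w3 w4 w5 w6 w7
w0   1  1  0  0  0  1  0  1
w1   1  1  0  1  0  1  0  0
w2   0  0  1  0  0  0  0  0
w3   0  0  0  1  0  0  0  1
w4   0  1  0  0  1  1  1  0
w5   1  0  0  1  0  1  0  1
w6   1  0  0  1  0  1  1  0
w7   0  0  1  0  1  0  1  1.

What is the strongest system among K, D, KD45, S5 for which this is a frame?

Serial (axiom D): yes — every world has a successor (e.g. w0 S w0).
Euclidean (axiom 5): no — w0 S w1 and w0 S w7, but not w1 S w7.
Transitive (axiom 4): no — w0 S w1 and w1 S w3, but not w0 S w3.
Reflexive (axiom T): yes — every world is S-related to itself.
So F validates K, D; KD45 would additionally require S to be Euclidean and transitive. The strongest is D.

D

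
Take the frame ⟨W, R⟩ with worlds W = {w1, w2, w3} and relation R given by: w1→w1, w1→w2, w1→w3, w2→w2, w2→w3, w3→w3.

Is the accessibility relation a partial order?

Yes

Reflexive: yes — every world is R-related to itself.
Transitive: yes — every two-step R-path is closed by a direct edge.
Antisymmetric: yes — no distinct pair is related both ways.
So R is a partial order.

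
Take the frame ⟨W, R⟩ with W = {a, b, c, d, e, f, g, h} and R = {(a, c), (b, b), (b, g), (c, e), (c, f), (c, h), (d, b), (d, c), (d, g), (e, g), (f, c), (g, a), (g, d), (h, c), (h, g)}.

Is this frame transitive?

No

Transitive: no — a R c and c R e, but not a R e.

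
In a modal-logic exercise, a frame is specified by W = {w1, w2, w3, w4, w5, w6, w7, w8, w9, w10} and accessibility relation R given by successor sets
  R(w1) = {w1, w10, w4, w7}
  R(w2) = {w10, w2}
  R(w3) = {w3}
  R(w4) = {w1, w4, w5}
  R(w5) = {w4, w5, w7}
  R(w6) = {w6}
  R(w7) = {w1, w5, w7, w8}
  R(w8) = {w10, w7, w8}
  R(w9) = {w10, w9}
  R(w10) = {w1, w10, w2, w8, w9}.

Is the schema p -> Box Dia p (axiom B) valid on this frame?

Yes

By correspondence theory, B is valid on a frame iff R is symmetric.
Symmetric: yes — every pair in R has its reverse in R.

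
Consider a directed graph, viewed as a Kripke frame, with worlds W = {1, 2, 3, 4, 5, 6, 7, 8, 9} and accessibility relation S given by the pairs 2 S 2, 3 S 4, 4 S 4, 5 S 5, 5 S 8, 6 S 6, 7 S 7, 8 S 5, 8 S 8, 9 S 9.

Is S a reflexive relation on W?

No

Reflexive: no — 1 is not related to itself.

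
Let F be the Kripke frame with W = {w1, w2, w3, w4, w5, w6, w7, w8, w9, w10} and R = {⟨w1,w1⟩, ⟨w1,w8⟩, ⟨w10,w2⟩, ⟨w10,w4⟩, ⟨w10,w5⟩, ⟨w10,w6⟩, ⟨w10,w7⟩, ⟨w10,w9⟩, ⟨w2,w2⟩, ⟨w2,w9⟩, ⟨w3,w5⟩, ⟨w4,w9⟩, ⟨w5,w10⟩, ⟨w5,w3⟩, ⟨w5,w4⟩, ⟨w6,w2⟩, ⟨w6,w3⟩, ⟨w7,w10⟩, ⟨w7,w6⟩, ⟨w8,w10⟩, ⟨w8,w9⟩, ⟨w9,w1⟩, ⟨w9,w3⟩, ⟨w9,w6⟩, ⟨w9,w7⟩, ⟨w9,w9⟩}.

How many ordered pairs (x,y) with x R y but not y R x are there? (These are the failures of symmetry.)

Enumerating: (w1,w8), (w10,w2), (w10,w4), (w10,w6), (w10,w9), (w2,w9), (w4,w9), (w5,w4), (w6,w2), (w6,w3), (w7,w6), (w8,w10), (w8,w9), (w9,w1), (w9,w3), (w9,w6), (w9,w7).

17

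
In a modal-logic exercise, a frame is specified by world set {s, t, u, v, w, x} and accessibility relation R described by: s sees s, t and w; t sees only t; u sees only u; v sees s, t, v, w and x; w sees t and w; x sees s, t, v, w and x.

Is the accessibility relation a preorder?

Yes

Reflexive: yes — every world is R-related to itself.
Transitive: yes — every two-step R-path is closed by a direct edge.
So R is a preorder.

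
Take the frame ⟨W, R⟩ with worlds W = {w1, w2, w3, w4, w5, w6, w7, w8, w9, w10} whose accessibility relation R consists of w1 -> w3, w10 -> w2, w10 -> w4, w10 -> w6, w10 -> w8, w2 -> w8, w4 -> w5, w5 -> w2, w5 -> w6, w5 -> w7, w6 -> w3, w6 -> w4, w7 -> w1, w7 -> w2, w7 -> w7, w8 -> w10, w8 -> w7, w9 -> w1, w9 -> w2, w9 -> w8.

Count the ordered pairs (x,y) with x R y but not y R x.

Enumerating: (w1,w3), (w10,w2), (w10,w4), (w10,w6), (w2,w8), (w4,w5), (w5,w2), (w5,w6), (w5,w7), (w6,w3), (w6,w4), (w7,w1), (w7,w2), (w8,w7), (w9,w1), (w9,w2), (w9,w8).

17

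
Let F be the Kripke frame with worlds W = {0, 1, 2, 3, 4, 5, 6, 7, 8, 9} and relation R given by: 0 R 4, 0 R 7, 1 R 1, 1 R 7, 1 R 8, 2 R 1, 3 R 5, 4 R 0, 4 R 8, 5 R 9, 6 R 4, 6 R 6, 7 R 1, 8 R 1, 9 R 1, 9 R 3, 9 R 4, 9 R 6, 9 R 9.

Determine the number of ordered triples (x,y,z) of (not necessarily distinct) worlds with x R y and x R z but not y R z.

Enumerating: (0,4,4), (0,4,7), (0,7,4), (0,7,7), (1,7,7), (1,7,8), (1,8,7), (1,8,8), (3,5,5), (4,0,0), (4,0,8), (4,8,0), … and 20 more.
Total: 32.

32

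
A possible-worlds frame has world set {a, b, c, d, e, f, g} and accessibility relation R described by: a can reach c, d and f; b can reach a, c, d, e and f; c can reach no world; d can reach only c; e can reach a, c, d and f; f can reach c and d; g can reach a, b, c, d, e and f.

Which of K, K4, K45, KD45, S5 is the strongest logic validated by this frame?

Transitive (axiom 4): yes — every two-step R-path is closed by a direct edge.
Euclidean (axiom 5): no — a R c and a R d, but not c R d.
Serial (axiom D): no — c has no R-successor.
Reflexive (axiom T): no — a is not related to itself.
So F validates K, K4; K45 would additionally require R to be Euclidean. The strongest is K4.

K4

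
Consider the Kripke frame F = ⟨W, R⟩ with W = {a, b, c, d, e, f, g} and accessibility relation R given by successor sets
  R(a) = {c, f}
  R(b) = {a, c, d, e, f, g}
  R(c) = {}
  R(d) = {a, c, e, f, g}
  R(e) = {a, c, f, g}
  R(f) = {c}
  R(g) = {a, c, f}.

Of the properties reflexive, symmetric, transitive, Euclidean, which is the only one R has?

transitive

Reflexive: no — a is not related to itself.
Symmetric: no — a R c but not c R a.
Transitive: yes — every two-step R-path is closed by a direct edge.
Euclidean: no — a R c and a R f, but not c R f.
Only transitive holds.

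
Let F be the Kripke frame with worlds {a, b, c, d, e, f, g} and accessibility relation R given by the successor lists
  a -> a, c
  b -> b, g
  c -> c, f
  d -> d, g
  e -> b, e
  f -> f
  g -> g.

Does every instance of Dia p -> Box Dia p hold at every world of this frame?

No

By correspondence theory, 5 is valid on a frame iff R is Euclidean.
Euclidean: no — a R c and a R a, but not c R a.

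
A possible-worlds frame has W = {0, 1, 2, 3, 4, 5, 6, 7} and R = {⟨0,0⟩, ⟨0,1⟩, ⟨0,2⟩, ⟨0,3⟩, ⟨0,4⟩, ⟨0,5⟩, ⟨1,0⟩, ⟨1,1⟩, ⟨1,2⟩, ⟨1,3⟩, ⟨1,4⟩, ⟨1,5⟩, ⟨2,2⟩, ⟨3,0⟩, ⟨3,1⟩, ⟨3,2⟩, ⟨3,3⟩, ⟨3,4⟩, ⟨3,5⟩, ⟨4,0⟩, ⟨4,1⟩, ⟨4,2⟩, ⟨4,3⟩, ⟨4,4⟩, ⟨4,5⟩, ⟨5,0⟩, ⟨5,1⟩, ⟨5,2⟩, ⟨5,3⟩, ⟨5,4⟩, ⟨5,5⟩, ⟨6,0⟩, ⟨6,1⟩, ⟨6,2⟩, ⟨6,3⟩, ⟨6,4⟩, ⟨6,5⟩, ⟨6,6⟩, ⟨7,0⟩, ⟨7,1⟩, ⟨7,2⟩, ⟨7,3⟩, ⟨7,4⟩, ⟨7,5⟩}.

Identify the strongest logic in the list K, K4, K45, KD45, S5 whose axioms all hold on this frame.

K4

Transitive (axiom 4): yes — every two-step R-path is closed by a direct edge.
Euclidean (axiom 5): no — 0 R 2 and 0 R 1, but not 2 R 1.
Serial (axiom D): yes — every world has a successor (e.g. 0 R 0).
Reflexive (axiom T): no — 7 is not related to itself.
So F validates K, K4; K45 would additionally require R to be Euclidean. The strongest is K4.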